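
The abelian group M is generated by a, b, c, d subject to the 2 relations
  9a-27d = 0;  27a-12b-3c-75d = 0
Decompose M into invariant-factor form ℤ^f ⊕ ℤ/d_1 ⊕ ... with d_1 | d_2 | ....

Answer: M ≅ ℤ^2 ⊕ ℤ/3 ⊕ ℤ/9

Derivation:
rank_ℚ(R)=2; free=4−2=2
SNF(R) diag = [3, 9] → torsion [3, 9]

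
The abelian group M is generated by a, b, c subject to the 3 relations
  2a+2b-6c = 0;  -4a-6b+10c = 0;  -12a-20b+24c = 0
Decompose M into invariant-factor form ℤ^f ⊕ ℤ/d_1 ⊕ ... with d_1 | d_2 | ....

rank_ℚ(R)=3; free=3−3=0
SNF(R) diag = [2, 2, 4] → torsion [2, 2, 4]

Answer: M ≅ ℤ/2 ⊕ ℤ/2 ⊕ ℤ/4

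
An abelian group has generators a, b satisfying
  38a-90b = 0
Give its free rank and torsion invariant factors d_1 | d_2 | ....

Answer: M ≅ ℤ^1 ⊕ ℤ/2

Derivation:
rank_ℚ(R)=1; free=2−1=1
SNF(R) diag = [2] → torsion [2]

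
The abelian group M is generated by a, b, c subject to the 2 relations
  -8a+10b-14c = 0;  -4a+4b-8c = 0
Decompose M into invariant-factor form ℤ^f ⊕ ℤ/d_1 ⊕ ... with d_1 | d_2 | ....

rank_ℚ(R)=2; free=3−2=1
SNF(R) diag = [2, 4] → torsion [2, 4]

Answer: M ≅ ℤ^1 ⊕ ℤ/2 ⊕ ℤ/4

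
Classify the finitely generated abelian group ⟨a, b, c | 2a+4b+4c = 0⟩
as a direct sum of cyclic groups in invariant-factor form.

rank_ℚ(R)=1; free=3−1=2
SNF(R) diag = [2] → torsion [2]

Answer: M ≅ ℤ^2 ⊕ ℤ/2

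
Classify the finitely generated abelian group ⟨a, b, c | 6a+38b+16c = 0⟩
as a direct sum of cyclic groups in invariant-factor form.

rank_ℚ(R)=1; free=3−1=2
SNF(R) diag = [2] → torsion [2]

Answer: M ≅ ℤ^2 ⊕ ℤ/2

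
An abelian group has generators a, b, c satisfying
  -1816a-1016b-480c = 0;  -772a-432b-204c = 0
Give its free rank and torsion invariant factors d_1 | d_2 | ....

rank_ℚ(R)=2; free=3−2=1
SNF(R) diag = [4, 8] → torsion [4, 8]

Answer: M ≅ ℤ^1 ⊕ ℤ/4 ⊕ ℤ/8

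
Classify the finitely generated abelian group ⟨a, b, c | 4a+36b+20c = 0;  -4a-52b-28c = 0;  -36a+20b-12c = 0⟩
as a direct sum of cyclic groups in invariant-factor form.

rank_ℚ(R)=3; free=3−3=0
SNF(R) diag = [4, 8, 8] → torsion [4, 8, 8]

Answer: M ≅ ℤ/4 ⊕ ℤ/8 ⊕ ℤ/8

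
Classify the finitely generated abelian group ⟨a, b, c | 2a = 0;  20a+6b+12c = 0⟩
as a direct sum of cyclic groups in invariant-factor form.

Answer: M ≅ ℤ^1 ⊕ ℤ/2 ⊕ ℤ/6

Derivation:
rank_ℚ(R)=2; free=3−2=1
SNF(R) diag = [2, 6] → torsion [2, 6]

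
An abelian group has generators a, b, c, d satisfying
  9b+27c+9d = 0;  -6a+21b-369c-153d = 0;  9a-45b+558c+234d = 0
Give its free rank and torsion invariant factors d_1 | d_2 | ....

Answer: M ≅ ℤ^1 ⊕ ℤ/3 ⊕ ℤ/9 ⊕ ℤ/18

Derivation:
rank_ℚ(R)=3; free=4−3=1
SNF(R) diag = [3, 9, 18] → torsion [3, 9, 18]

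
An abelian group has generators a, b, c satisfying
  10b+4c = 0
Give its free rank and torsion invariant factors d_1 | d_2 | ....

Answer: M ≅ ℤ^2 ⊕ ℤ/2

Derivation:
rank_ℚ(R)=1; free=3−1=2
SNF(R) diag = [2] → torsion [2]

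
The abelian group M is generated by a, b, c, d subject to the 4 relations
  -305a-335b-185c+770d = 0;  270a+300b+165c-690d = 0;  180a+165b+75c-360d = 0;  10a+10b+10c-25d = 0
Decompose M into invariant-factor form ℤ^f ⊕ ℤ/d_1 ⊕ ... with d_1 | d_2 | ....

rank_ℚ(R)=4; free=4−4=0
SNF(R) diag = [5, 15, 15, 15] → torsion [5, 15, 15, 15]

Answer: M ≅ ℤ/5 ⊕ ℤ/15 ⊕ ℤ/15 ⊕ ℤ/15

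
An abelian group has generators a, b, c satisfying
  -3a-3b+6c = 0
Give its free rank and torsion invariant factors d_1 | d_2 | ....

Answer: M ≅ ℤ^2 ⊕ ℤ/3

Derivation:
rank_ℚ(R)=1; free=3−1=2
SNF(R) diag = [3] → torsion [3]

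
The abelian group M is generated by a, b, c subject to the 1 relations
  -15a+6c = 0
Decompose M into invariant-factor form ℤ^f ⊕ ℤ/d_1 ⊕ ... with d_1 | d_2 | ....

rank_ℚ(R)=1; free=3−1=2
SNF(R) diag = [3] → torsion [3]

Answer: M ≅ ℤ^2 ⊕ ℤ/3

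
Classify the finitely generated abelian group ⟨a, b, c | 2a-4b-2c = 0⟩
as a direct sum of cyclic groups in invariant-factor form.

Answer: M ≅ ℤ^2 ⊕ ℤ/2

Derivation:
rank_ℚ(R)=1; free=3−1=2
SNF(R) diag = [2] → torsion [2]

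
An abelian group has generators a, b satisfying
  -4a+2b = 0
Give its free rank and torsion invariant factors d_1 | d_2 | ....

Answer: M ≅ ℤ^1 ⊕ ℤ/2

Derivation:
rank_ℚ(R)=1; free=2−1=1
SNF(R) diag = [2] → torsion [2]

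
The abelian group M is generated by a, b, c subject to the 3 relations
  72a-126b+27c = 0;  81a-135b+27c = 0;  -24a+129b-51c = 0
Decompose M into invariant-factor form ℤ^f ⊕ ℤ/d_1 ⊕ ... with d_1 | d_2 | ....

Answer: M ≅ ℤ/3 ⊕ ℤ/9 ⊕ ℤ/27

Derivation:
rank_ℚ(R)=3; free=3−3=0
SNF(R) diag = [3, 9, 27] → torsion [3, 9, 27]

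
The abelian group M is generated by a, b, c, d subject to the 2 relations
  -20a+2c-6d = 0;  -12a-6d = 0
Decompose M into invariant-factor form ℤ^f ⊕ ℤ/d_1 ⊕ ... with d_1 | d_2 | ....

Answer: M ≅ ℤ^2 ⊕ ℤ/2 ⊕ ℤ/6

Derivation:
rank_ℚ(R)=2; free=4−2=2
SNF(R) diag = [2, 6] → torsion [2, 6]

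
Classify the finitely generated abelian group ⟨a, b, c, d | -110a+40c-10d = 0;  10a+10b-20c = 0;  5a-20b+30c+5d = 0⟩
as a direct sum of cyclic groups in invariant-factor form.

rank_ℚ(R)=3; free=4−3=1
SNF(R) diag = [5, 10, 20] → torsion [5, 10, 20]

Answer: M ≅ ℤ^1 ⊕ ℤ/5 ⊕ ℤ/10 ⊕ ℤ/20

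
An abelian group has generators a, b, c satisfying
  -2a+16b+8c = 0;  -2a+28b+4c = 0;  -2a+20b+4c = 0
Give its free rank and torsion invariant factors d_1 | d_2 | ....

rank_ℚ(R)=3; free=3−3=0
SNF(R) diag = [2, 4, 8] → torsion [2, 4, 8]

Answer: M ≅ ℤ/2 ⊕ ℤ/4 ⊕ ℤ/8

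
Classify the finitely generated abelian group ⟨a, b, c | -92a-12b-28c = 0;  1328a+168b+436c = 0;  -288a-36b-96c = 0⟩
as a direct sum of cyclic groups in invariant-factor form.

Answer: M ≅ ℤ/4 ⊕ ℤ/12 ⊕ ℤ/12

Derivation:
rank_ℚ(R)=3; free=3−3=0
SNF(R) diag = [4, 12, 12] → torsion [4, 12, 12]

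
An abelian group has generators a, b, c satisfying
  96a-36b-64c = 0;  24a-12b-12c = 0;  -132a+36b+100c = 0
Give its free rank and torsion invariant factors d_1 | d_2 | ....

rank_ℚ(R)=3; free=3−3=0
SNF(R) diag = [4, 12, 36] → torsion [4, 12, 36]

Answer: M ≅ ℤ/4 ⊕ ℤ/12 ⊕ ℤ/36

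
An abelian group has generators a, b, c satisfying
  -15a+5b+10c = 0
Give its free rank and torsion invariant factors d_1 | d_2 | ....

Answer: M ≅ ℤ^2 ⊕ ℤ/5

Derivation:
rank_ℚ(R)=1; free=3−1=2
SNF(R) diag = [5] → torsion [5]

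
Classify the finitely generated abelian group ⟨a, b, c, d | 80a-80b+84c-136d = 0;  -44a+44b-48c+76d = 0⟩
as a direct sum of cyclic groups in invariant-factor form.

Answer: M ≅ ℤ^2 ⊕ ℤ/4 ⊕ ℤ/12

Derivation:
rank_ℚ(R)=2; free=4−2=2
SNF(R) diag = [4, 12] → torsion [4, 12]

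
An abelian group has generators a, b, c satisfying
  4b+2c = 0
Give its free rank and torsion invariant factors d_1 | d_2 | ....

Answer: M ≅ ℤ^2 ⊕ ℤ/2

Derivation:
rank_ℚ(R)=1; free=3−1=2
SNF(R) diag = [2] → torsion [2]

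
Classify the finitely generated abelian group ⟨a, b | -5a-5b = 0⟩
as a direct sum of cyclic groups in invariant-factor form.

Answer: M ≅ ℤ^1 ⊕ ℤ/5

Derivation:
rank_ℚ(R)=1; free=2−1=1
SNF(R) diag = [5] → torsion [5]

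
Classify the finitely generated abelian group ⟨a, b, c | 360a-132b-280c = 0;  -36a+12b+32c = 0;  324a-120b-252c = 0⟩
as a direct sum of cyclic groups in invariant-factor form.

rank_ℚ(R)=3; free=3−3=0
SNF(R) diag = [4, 12, 36] → torsion [4, 12, 36]

Answer: M ≅ ℤ/4 ⊕ ℤ/12 ⊕ ℤ/36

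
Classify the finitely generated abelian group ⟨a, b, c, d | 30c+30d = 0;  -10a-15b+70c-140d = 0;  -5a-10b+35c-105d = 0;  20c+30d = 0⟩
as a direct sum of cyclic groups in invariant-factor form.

Answer: M ≅ ℤ/5 ⊕ ℤ/5 ⊕ ℤ/10 ⊕ ℤ/30

Derivation:
rank_ℚ(R)=4; free=4−4=0
SNF(R) diag = [5, 5, 10, 30] → torsion [5, 5, 10, 30]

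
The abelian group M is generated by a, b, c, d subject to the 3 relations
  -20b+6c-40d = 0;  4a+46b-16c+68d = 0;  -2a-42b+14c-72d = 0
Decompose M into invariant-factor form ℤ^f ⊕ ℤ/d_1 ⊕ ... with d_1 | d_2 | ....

rank_ℚ(R)=3; free=4−3=1
SNF(R) diag = [2, 2, 6] → torsion [2, 2, 6]

Answer: M ≅ ℤ^1 ⊕ ℤ/2 ⊕ ℤ/2 ⊕ ℤ/6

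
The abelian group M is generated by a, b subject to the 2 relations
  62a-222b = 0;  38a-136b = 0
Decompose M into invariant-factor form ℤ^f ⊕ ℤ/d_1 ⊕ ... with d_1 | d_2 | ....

rank_ℚ(R)=2; free=2−2=0
SNF(R) diag = [2, 2] → torsion [2, 2]

Answer: M ≅ ℤ/2 ⊕ ℤ/2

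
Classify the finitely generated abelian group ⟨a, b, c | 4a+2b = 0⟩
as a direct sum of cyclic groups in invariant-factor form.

rank_ℚ(R)=1; free=3−1=2
SNF(R) diag = [2] → torsion [2]

Answer: M ≅ ℤ^2 ⊕ ℤ/2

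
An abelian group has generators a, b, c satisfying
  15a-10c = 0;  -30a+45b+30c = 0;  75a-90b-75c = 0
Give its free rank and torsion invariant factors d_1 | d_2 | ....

rank_ℚ(R)=3; free=3−3=0
SNF(R) diag = [5, 15, 45] → torsion [5, 15, 45]

Answer: M ≅ ℤ/5 ⊕ ℤ/15 ⊕ ℤ/45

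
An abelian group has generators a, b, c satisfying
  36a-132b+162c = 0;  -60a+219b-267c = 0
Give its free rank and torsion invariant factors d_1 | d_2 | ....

Answer: M ≅ ℤ^1 ⊕ ℤ/3 ⊕ ℤ/6

Derivation:
rank_ℚ(R)=2; free=3−2=1
SNF(R) diag = [3, 6] → torsion [3, 6]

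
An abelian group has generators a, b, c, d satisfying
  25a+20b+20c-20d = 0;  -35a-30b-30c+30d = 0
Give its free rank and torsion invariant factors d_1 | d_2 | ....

rank_ℚ(R)=2; free=4−2=2
SNF(R) diag = [5, 10] → torsion [5, 10]

Answer: M ≅ ℤ^2 ⊕ ℤ/5 ⊕ ℤ/10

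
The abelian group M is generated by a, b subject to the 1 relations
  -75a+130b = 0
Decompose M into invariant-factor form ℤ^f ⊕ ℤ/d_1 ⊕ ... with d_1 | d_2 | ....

Answer: M ≅ ℤ^1 ⊕ ℤ/5

Derivation:
rank_ℚ(R)=1; free=2−1=1
SNF(R) diag = [5] → torsion [5]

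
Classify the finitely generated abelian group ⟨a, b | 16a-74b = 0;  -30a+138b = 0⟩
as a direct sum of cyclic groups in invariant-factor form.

Answer: M ≅ ℤ/2 ⊕ ℤ/6

Derivation:
rank_ℚ(R)=2; free=2−2=0
SNF(R) diag = [2, 6] → torsion [2, 6]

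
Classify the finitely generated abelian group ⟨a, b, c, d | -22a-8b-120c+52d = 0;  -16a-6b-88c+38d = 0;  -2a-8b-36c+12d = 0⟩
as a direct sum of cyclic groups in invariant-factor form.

Answer: M ≅ ℤ^1 ⊕ ℤ/2 ⊕ ℤ/2 ⊕ ℤ/4

Derivation:
rank_ℚ(R)=3; free=4−3=1
SNF(R) diag = [2, 2, 4] → torsion [2, 2, 4]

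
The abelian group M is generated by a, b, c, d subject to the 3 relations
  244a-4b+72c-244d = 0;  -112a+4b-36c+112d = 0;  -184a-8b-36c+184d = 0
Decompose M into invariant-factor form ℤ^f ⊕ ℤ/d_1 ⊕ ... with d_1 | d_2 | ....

rank_ℚ(R)=3; free=4−3=1
SNF(R) diag = [4, 12, 36] → torsion [4, 12, 36]

Answer: M ≅ ℤ^1 ⊕ ℤ/4 ⊕ ℤ/12 ⊕ ℤ/36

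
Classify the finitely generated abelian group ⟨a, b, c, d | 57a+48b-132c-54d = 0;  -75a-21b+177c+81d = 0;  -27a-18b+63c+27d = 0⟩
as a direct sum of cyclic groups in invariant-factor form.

rank_ℚ(R)=3; free=4−3=1
SNF(R) diag = [3, 9, 9] → torsion [3, 9, 9]

Answer: M ≅ ℤ^1 ⊕ ℤ/3 ⊕ ℤ/9 ⊕ ℤ/9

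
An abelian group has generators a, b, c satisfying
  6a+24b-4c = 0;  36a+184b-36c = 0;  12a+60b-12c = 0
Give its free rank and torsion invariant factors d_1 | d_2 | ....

rank_ℚ(R)=3; free=3−3=0
SNF(R) diag = [2, 4, 12] → torsion [2, 4, 12]

Answer: M ≅ ℤ/2 ⊕ ℤ/4 ⊕ ℤ/12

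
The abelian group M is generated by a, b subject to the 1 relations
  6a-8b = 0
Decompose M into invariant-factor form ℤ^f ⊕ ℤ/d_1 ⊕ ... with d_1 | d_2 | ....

rank_ℚ(R)=1; free=2−1=1
SNF(R) diag = [2] → torsion [2]

Answer: M ≅ ℤ^1 ⊕ ℤ/2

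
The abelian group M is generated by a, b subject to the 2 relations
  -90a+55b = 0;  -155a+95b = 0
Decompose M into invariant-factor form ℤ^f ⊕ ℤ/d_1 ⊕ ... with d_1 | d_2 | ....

rank_ℚ(R)=2; free=2−2=0
SNF(R) diag = [5, 5] → torsion [5, 5]

Answer: M ≅ ℤ/5 ⊕ ℤ/5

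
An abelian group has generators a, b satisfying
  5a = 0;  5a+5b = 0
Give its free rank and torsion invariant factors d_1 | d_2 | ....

rank_ℚ(R)=2; free=2−2=0
SNF(R) diag = [5, 5] → torsion [5, 5]

Answer: M ≅ ℤ/5 ⊕ ℤ/5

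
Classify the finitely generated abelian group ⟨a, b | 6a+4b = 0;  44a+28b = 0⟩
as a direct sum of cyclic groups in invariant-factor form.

rank_ℚ(R)=2; free=2−2=0
SNF(R) diag = [2, 4] → torsion [2, 4]

Answer: M ≅ ℤ/2 ⊕ ℤ/4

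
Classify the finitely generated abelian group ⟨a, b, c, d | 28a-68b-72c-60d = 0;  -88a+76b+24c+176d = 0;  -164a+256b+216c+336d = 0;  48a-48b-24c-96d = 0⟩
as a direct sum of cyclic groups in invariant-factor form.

Answer: M ≅ ℤ/4 ⊕ ℤ/4 ⊕ ℤ/12 ⊕ ℤ/24

Derivation:
rank_ℚ(R)=4; free=4−4=0
SNF(R) diag = [4, 4, 12, 24] → torsion [4, 4, 12, 24]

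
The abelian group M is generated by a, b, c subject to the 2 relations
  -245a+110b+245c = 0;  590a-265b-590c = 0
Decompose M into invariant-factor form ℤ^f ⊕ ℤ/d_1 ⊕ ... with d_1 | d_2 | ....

rank_ℚ(R)=2; free=3−2=1
SNF(R) diag = [5, 5] → torsion [5, 5]

Answer: M ≅ ℤ^1 ⊕ ℤ/5 ⊕ ℤ/5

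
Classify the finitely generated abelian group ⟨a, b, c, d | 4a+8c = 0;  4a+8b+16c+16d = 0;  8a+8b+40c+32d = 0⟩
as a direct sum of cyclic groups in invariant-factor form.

Answer: M ≅ ℤ^1 ⊕ ℤ/4 ⊕ ℤ/8 ⊕ ℤ/16

Derivation:
rank_ℚ(R)=3; free=4−3=1
SNF(R) diag = [4, 8, 16] → torsion [4, 8, 16]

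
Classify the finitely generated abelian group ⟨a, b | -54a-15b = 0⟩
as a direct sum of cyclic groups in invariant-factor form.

rank_ℚ(R)=1; free=2−1=1
SNF(R) diag = [3] → torsion [3]

Answer: M ≅ ℤ^1 ⊕ ℤ/3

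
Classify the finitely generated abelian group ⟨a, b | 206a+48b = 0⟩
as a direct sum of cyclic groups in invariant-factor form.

rank_ℚ(R)=1; free=2−1=1
SNF(R) diag = [2] → torsion [2]

Answer: M ≅ ℤ^1 ⊕ ℤ/2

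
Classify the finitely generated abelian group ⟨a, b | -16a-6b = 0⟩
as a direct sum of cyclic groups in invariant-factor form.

Answer: M ≅ ℤ^1 ⊕ ℤ/2

Derivation:
rank_ℚ(R)=1; free=2−1=1
SNF(R) diag = [2] → torsion [2]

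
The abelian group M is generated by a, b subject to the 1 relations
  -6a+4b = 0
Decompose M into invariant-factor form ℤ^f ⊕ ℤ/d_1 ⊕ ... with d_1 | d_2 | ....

rank_ℚ(R)=1; free=2−1=1
SNF(R) diag = [2] → torsion [2]

Answer: M ≅ ℤ^1 ⊕ ℤ/2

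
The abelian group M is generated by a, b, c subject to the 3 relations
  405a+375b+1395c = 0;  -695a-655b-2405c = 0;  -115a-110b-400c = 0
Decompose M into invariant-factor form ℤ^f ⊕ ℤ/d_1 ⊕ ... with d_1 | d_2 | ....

rank_ℚ(R)=3; free=3−3=0
SNF(R) diag = [5, 15, 30] → torsion [5, 15, 30]

Answer: M ≅ ℤ/5 ⊕ ℤ/15 ⊕ ℤ/30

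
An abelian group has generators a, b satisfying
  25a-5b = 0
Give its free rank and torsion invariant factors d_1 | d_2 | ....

rank_ℚ(R)=1; free=2−1=1
SNF(R) diag = [5] → torsion [5]

Answer: M ≅ ℤ^1 ⊕ ℤ/5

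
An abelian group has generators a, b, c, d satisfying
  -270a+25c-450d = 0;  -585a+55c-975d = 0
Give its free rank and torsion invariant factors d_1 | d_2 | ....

rank_ℚ(R)=2; free=4−2=2
SNF(R) diag = [5, 15] → torsion [5, 15]

Answer: M ≅ ℤ^2 ⊕ ℤ/5 ⊕ ℤ/15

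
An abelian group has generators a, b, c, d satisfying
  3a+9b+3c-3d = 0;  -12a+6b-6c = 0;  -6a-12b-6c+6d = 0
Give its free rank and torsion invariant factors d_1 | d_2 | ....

rank_ℚ(R)=3; free=4−3=1
SNF(R) diag = [3, 6, 6] → torsion [3, 6, 6]

Answer: M ≅ ℤ^1 ⊕ ℤ/3 ⊕ ℤ/6 ⊕ ℤ/6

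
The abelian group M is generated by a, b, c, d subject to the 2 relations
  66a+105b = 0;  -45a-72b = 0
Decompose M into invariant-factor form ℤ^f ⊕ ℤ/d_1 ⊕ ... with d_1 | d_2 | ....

rank_ℚ(R)=2; free=4−2=2
SNF(R) diag = [3, 9] → torsion [3, 9]

Answer: M ≅ ℤ^2 ⊕ ℤ/3 ⊕ ℤ/9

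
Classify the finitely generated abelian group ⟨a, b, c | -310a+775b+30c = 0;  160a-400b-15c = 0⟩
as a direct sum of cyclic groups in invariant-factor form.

rank_ℚ(R)=2; free=3−2=1
SNF(R) diag = [5, 15] → torsion [5, 15]

Answer: M ≅ ℤ^1 ⊕ ℤ/5 ⊕ ℤ/15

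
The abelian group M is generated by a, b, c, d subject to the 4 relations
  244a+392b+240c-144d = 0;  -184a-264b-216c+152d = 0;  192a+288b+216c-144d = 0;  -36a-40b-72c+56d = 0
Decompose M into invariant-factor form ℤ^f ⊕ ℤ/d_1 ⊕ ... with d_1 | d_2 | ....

Answer: M ≅ ℤ/4 ⊕ ℤ/8 ⊕ ℤ/24 ⊕ ℤ/24

Derivation:
rank_ℚ(R)=4; free=4−4=0
SNF(R) diag = [4, 8, 24, 24] → torsion [4, 8, 24, 24]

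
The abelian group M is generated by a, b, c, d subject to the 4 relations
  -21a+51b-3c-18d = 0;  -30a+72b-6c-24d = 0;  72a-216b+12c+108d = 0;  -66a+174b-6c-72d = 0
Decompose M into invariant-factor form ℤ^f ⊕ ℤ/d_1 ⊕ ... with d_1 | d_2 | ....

rank_ℚ(R)=4; free=4−4=0
SNF(R) diag = [3, 6, 12, 12] → torsion [3, 6, 12, 12]

Answer: M ≅ ℤ/3 ⊕ ℤ/6 ⊕ ℤ/12 ⊕ ℤ/12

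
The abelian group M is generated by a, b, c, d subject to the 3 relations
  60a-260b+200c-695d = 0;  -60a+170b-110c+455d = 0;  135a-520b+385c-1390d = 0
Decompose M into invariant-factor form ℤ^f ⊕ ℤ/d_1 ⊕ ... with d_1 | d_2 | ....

Answer: M ≅ ℤ^1 ⊕ ℤ/5 ⊕ ℤ/15 ⊕ ℤ/30

Derivation:
rank_ℚ(R)=3; free=4−3=1
SNF(R) diag = [5, 15, 30] → torsion [5, 15, 30]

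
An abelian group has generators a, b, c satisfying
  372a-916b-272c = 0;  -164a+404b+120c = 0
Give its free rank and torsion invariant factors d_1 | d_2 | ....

rank_ℚ(R)=2; free=3−2=1
SNF(R) diag = [4, 8] → torsion [4, 8]

Answer: M ≅ ℤ^1 ⊕ ℤ/4 ⊕ ℤ/8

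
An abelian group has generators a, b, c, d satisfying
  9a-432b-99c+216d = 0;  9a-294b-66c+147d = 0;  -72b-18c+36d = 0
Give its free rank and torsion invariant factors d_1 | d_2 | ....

Answer: M ≅ ℤ^1 ⊕ ℤ/3 ⊕ ℤ/9 ⊕ ℤ/18

Derivation:
rank_ℚ(R)=3; free=4−3=1
SNF(R) diag = [3, 9, 18] → torsion [3, 9, 18]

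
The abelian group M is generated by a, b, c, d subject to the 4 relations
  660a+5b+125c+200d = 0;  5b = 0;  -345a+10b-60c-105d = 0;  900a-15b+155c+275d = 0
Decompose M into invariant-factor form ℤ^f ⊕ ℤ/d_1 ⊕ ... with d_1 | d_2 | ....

rank_ℚ(R)=4; free=4−4=0
SNF(R) diag = [5, 5, 15, 45] → torsion [5, 5, 15, 45]

Answer: M ≅ ℤ/5 ⊕ ℤ/5 ⊕ ℤ/15 ⊕ ℤ/45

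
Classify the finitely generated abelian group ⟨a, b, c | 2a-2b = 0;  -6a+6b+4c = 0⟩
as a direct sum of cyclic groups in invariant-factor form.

Answer: M ≅ ℤ^1 ⊕ ℤ/2 ⊕ ℤ/4

Derivation:
rank_ℚ(R)=2; free=3−2=1
SNF(R) diag = [2, 4] → torsion [2, 4]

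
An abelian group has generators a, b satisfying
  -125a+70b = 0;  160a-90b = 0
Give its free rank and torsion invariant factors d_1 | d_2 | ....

rank_ℚ(R)=2; free=2−2=0
SNF(R) diag = [5, 10] → torsion [5, 10]

Answer: M ≅ ℤ/5 ⊕ ℤ/10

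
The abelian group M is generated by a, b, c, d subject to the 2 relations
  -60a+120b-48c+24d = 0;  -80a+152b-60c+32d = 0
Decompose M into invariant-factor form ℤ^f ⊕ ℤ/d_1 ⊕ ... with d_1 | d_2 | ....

Answer: M ≅ ℤ^2 ⊕ ℤ/4 ⊕ ℤ/12

Derivation:
rank_ℚ(R)=2; free=4−2=2
SNF(R) diag = [4, 12] → torsion [4, 12]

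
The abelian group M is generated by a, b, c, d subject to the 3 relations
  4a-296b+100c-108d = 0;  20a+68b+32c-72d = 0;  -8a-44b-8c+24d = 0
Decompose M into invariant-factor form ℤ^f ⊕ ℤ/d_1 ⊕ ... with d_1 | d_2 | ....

Answer: M ≅ ℤ^1 ⊕ ℤ/4 ⊕ ℤ/12 ⊕ ℤ/36

Derivation:
rank_ℚ(R)=3; free=4−3=1
SNF(R) diag = [4, 12, 36] → torsion [4, 12, 36]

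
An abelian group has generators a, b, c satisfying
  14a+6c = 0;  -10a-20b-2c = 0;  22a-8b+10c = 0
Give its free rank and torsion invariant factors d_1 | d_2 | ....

Answer: M ≅ ℤ/2 ⊕ ℤ/4 ⊕ ℤ/12

Derivation:
rank_ℚ(R)=3; free=3−3=0
SNF(R) diag = [2, 4, 12] → torsion [2, 4, 12]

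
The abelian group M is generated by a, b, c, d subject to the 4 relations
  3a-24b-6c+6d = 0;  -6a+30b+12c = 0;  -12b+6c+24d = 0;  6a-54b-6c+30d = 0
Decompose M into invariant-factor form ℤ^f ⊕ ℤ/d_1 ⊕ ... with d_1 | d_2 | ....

rank_ℚ(R)=4; free=4−4=0
SNF(R) diag = [3, 6, 6, 6] → torsion [3, 6, 6, 6]

Answer: M ≅ ℤ/3 ⊕ ℤ/6 ⊕ ℤ/6 ⊕ ℤ/6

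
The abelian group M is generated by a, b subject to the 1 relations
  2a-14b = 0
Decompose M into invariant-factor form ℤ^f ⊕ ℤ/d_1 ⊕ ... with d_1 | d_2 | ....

Answer: M ≅ ℤ^1 ⊕ ℤ/2

Derivation:
rank_ℚ(R)=1; free=2−1=1
SNF(R) diag = [2] → torsion [2]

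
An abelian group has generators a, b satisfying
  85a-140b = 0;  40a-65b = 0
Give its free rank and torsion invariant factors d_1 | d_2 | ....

Answer: M ≅ ℤ/5 ⊕ ℤ/15

Derivation:
rank_ℚ(R)=2; free=2−2=0
SNF(R) diag = [5, 15] → torsion [5, 15]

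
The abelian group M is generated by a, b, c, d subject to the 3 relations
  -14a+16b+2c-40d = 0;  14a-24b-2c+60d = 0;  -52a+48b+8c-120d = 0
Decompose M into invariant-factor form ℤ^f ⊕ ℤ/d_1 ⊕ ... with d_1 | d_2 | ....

Answer: M ≅ ℤ^1 ⊕ ℤ/2 ⊕ ℤ/4 ⊕ ℤ/4

Derivation:
rank_ℚ(R)=3; free=4−3=1
SNF(R) diag = [2, 4, 4] → torsion [2, 4, 4]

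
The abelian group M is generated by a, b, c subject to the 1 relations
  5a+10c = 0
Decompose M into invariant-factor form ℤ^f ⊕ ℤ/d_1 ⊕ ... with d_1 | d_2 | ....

Answer: M ≅ ℤ^2 ⊕ ℤ/5

Derivation:
rank_ℚ(R)=1; free=3−1=2
SNF(R) diag = [5] → torsion [5]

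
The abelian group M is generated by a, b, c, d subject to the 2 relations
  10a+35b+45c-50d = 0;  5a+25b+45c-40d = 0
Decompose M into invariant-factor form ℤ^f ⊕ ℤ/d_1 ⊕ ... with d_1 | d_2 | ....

Answer: M ≅ ℤ^2 ⊕ ℤ/5 ⊕ ℤ/15

Derivation:
rank_ℚ(R)=2; free=4−2=2
SNF(R) diag = [5, 15] → torsion [5, 15]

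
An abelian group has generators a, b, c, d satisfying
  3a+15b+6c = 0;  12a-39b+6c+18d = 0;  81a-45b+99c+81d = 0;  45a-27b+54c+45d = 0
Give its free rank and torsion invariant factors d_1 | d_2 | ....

Answer: M ≅ ℤ/3 ⊕ ℤ/9 ⊕ ℤ/9 ⊕ ℤ/9

Derivation:
rank_ℚ(R)=4; free=4−4=0
SNF(R) diag = [3, 9, 9, 9] → torsion [3, 9, 9, 9]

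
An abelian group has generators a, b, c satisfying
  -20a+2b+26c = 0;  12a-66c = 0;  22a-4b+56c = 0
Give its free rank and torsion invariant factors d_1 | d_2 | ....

Answer: M ≅ ℤ/2 ⊕ ℤ/6 ⊕ ℤ/18

Derivation:
rank_ℚ(R)=3; free=3−3=0
SNF(R) diag = [2, 6, 18] → torsion [2, 6, 18]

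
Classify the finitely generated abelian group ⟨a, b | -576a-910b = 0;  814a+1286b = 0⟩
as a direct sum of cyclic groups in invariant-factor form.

Answer: M ≅ ℤ/2 ⊕ ℤ/2

Derivation:
rank_ℚ(R)=2; free=2−2=0
SNF(R) diag = [2, 2] → torsion [2, 2]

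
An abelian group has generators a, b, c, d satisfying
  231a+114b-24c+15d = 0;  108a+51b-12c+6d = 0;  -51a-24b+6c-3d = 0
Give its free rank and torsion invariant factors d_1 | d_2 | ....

rank_ℚ(R)=3; free=4−3=1
SNF(R) diag = [3, 3, 6] → torsion [3, 3, 6]

Answer: M ≅ ℤ^1 ⊕ ℤ/3 ⊕ ℤ/3 ⊕ ℤ/6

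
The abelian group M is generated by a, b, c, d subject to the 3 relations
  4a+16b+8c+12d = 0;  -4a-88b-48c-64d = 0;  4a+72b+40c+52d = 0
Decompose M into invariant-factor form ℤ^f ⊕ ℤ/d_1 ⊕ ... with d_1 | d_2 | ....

rank_ℚ(R)=3; free=4−3=1
SNF(R) diag = [4, 4, 8] → torsion [4, 4, 8]

Answer: M ≅ ℤ^1 ⊕ ℤ/4 ⊕ ℤ/4 ⊕ ℤ/8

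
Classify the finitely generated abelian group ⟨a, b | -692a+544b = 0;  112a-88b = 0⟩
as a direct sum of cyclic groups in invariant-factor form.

rank_ℚ(R)=2; free=2−2=0
SNF(R) diag = [4, 8] → torsion [4, 8]

Answer: M ≅ ℤ/4 ⊕ ℤ/8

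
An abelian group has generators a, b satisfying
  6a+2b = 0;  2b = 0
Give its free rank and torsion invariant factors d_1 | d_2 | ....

rank_ℚ(R)=2; free=2−2=0
SNF(R) diag = [2, 6] → torsion [2, 6]

Answer: M ≅ ℤ/2 ⊕ ℤ/6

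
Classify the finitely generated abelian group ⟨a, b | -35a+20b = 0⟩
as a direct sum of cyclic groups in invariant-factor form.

rank_ℚ(R)=1; free=2−1=1
SNF(R) diag = [5] → torsion [5]

Answer: M ≅ ℤ^1 ⊕ ℤ/5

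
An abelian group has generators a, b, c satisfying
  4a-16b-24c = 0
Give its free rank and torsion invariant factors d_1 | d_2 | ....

Answer: M ≅ ℤ^2 ⊕ ℤ/4

Derivation:
rank_ℚ(R)=1; free=3−1=2
SNF(R) diag = [4] → torsion [4]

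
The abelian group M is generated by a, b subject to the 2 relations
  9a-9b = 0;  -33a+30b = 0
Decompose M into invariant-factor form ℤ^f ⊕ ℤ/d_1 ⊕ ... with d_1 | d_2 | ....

Answer: M ≅ ℤ/3 ⊕ ℤ/9

Derivation:
rank_ℚ(R)=2; free=2−2=0
SNF(R) diag = [3, 9] → torsion [3, 9]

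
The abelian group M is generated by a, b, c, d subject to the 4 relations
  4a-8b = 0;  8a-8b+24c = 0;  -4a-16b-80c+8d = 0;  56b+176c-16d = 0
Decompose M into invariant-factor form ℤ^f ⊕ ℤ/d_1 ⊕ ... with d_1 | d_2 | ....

Answer: M ≅ ℤ/4 ⊕ ℤ/8 ⊕ ℤ/8 ⊕ ℤ/8

Derivation:
rank_ℚ(R)=4; free=4−4=0
SNF(R) diag = [4, 8, 8, 8] → torsion [4, 8, 8, 8]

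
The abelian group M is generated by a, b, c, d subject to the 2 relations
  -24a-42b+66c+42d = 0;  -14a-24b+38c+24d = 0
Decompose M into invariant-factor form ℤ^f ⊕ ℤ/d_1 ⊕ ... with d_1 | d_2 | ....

rank_ℚ(R)=2; free=4−2=2
SNF(R) diag = [2, 6] → torsion [2, 6]

Answer: M ≅ ℤ^2 ⊕ ℤ/2 ⊕ ℤ/6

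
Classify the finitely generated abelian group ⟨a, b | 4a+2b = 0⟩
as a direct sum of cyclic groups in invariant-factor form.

Answer: M ≅ ℤ^1 ⊕ ℤ/2

Derivation:
rank_ℚ(R)=1; free=2−1=1
SNF(R) diag = [2] → torsion [2]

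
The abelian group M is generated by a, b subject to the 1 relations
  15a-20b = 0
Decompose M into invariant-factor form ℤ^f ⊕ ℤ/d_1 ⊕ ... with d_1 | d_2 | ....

Answer: M ≅ ℤ^1 ⊕ ℤ/5

Derivation:
rank_ℚ(R)=1; free=2−1=1
SNF(R) diag = [5] → torsion [5]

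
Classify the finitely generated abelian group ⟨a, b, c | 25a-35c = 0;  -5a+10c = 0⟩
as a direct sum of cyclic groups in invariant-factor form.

rank_ℚ(R)=2; free=3−2=1
SNF(R) diag = [5, 15] → torsion [5, 15]

Answer: M ≅ ℤ^1 ⊕ ℤ/5 ⊕ ℤ/15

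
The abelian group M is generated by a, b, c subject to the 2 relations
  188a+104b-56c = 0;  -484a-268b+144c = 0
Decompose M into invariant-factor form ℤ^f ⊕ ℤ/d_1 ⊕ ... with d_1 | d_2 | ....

rank_ℚ(R)=2; free=3−2=1
SNF(R) diag = [4, 4] → torsion [4, 4]

Answer: M ≅ ℤ^1 ⊕ ℤ/4 ⊕ ℤ/4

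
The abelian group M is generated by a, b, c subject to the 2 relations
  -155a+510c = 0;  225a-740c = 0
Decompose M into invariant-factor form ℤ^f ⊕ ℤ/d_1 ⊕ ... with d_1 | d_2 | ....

Answer: M ≅ ℤ^1 ⊕ ℤ/5 ⊕ ℤ/10

Derivation:
rank_ℚ(R)=2; free=3−2=1
SNF(R) diag = [5, 10] → torsion [5, 10]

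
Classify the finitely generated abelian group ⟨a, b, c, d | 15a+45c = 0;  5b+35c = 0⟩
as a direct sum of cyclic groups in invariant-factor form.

rank_ℚ(R)=2; free=4−2=2
SNF(R) diag = [5, 15] → torsion [5, 15]

Answer: M ≅ ℤ^2 ⊕ ℤ/5 ⊕ ℤ/15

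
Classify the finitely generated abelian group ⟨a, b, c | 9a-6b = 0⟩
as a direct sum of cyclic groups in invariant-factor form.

Answer: M ≅ ℤ^2 ⊕ ℤ/3

Derivation:
rank_ℚ(R)=1; free=3−1=2
SNF(R) diag = [3] → torsion [3]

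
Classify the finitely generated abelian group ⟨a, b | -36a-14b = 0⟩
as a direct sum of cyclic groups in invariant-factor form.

rank_ℚ(R)=1; free=2−1=1
SNF(R) diag = [2] → torsion [2]

Answer: M ≅ ℤ^1 ⊕ ℤ/2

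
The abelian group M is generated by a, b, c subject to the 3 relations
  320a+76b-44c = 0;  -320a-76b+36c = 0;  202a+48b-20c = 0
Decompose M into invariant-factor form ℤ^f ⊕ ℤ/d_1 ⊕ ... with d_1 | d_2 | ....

rank_ℚ(R)=3; free=3−3=0
SNF(R) diag = [2, 4, 8] → torsion [2, 4, 8]

Answer: M ≅ ℤ/2 ⊕ ℤ/4 ⊕ ℤ/8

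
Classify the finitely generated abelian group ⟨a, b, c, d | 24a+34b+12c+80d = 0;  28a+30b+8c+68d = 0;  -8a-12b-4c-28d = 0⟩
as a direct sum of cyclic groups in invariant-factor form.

Answer: M ≅ ℤ^1 ⊕ ℤ/2 ⊕ ℤ/4 ⊕ ℤ/12

Derivation:
rank_ℚ(R)=3; free=4−3=1
SNF(R) diag = [2, 4, 12] → torsion [2, 4, 12]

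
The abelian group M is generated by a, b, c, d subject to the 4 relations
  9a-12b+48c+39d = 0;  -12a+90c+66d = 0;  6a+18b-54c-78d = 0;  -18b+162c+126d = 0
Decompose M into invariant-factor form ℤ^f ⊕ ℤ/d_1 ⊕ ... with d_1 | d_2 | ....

Answer: M ≅ ℤ/3 ⊕ ℤ/6 ⊕ ℤ/18 ⊕ ℤ/54

Derivation:
rank_ℚ(R)=4; free=4−4=0
SNF(R) diag = [3, 6, 18, 54] → torsion [3, 6, 18, 54]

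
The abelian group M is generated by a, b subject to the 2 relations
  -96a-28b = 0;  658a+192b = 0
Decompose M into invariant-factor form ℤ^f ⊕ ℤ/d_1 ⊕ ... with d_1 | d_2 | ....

rank_ℚ(R)=2; free=2−2=0
SNF(R) diag = [2, 4] → torsion [2, 4]

Answer: M ≅ ℤ/2 ⊕ ℤ/4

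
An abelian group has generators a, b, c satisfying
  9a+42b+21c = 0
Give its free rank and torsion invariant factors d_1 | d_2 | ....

rank_ℚ(R)=1; free=3−1=2
SNF(R) diag = [3] → torsion [3]

Answer: M ≅ ℤ^2 ⊕ ℤ/3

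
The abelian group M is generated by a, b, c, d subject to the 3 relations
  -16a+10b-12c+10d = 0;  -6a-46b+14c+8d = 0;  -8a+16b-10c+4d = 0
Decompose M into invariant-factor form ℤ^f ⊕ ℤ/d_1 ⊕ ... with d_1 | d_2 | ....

rank_ℚ(R)=3; free=4−3=1
SNF(R) diag = [2, 2, 6] → torsion [2, 2, 6]

Answer: M ≅ ℤ^1 ⊕ ℤ/2 ⊕ ℤ/2 ⊕ ℤ/6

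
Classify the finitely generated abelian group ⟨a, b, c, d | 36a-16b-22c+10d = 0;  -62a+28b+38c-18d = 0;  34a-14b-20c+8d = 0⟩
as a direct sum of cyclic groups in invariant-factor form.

Answer: M ≅ ℤ^1 ⊕ ℤ/2 ⊕ ℤ/2 ⊕ ℤ/2

Derivation:
rank_ℚ(R)=3; free=4−3=1
SNF(R) diag = [2, 2, 2] → torsion [2, 2, 2]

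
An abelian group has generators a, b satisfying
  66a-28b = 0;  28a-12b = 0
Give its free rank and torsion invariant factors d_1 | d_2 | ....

rank_ℚ(R)=2; free=2−2=0
SNF(R) diag = [2, 4] → torsion [2, 4]

Answer: M ≅ ℤ/2 ⊕ ℤ/4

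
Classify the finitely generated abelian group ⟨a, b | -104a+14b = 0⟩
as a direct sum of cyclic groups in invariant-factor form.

rank_ℚ(R)=1; free=2−1=1
SNF(R) diag = [2] → torsion [2]

Answer: M ≅ ℤ^1 ⊕ ℤ/2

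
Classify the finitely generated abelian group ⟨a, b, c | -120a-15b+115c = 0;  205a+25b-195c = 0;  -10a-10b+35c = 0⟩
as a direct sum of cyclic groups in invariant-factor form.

Answer: M ≅ ℤ/5 ⊕ ℤ/5 ⊕ ℤ/15

Derivation:
rank_ℚ(R)=3; free=3−3=0
SNF(R) diag = [5, 5, 15] → torsion [5, 5, 15]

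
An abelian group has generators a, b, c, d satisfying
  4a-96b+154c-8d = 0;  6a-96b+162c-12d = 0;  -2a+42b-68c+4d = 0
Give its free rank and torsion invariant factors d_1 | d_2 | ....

rank_ℚ(R)=3; free=4−3=1
SNF(R) diag = [2, 6, 6] → torsion [2, 6, 6]

Answer: M ≅ ℤ^1 ⊕ ℤ/2 ⊕ ℤ/6 ⊕ ℤ/6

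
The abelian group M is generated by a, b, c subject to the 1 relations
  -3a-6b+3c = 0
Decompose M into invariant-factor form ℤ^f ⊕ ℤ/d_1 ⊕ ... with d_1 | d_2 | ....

rank_ℚ(R)=1; free=3−1=2
SNF(R) diag = [3] → torsion [3]

Answer: M ≅ ℤ^2 ⊕ ℤ/3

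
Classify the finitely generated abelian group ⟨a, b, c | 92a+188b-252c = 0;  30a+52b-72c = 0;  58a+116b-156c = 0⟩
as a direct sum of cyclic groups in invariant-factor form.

rank_ℚ(R)=3; free=3−3=0
SNF(R) diag = [2, 4, 12] → torsion [2, 4, 12]

Answer: M ≅ ℤ/2 ⊕ ℤ/4 ⊕ ℤ/12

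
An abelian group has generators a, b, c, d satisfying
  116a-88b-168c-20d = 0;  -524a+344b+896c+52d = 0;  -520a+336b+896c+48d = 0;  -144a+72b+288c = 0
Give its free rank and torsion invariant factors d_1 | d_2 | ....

rank_ℚ(R)=4; free=4−4=0
SNF(R) diag = [4, 8, 24, 72] → torsion [4, 8, 24, 72]

Answer: M ≅ ℤ/4 ⊕ ℤ/8 ⊕ ℤ/24 ⊕ ℤ/72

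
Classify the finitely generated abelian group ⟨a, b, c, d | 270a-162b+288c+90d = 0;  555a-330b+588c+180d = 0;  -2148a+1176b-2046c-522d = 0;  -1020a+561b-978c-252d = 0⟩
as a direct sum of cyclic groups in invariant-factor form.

rank_ℚ(R)=4; free=4−4=0
SNF(R) diag = [3, 9, 18, 54] → torsion [3, 9, 18, 54]

Answer: M ≅ ℤ/3 ⊕ ℤ/9 ⊕ ℤ/18 ⊕ ℤ/54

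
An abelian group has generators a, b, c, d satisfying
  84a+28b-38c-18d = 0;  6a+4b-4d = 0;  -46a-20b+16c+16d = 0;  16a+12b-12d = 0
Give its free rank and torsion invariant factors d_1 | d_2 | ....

Answer: M ≅ ℤ/2 ⊕ ℤ/2 ⊕ ℤ/4 ⊕ ℤ/4

Derivation:
rank_ℚ(R)=4; free=4−4=0
SNF(R) diag = [2, 2, 4, 4] → torsion [2, 2, 4, 4]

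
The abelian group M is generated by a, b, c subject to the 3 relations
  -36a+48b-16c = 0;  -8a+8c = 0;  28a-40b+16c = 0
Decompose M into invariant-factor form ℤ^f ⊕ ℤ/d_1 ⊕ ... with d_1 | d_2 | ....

rank_ℚ(R)=3; free=3−3=0
SNF(R) diag = [4, 8, 8] → torsion [4, 8, 8]

Answer: M ≅ ℤ/4 ⊕ ℤ/8 ⊕ ℤ/8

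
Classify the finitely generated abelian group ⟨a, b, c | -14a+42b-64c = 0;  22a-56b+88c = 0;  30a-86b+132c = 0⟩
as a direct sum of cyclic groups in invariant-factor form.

rank_ℚ(R)=3; free=3−3=0
SNF(R) diag = [2, 2, 4] → torsion [2, 2, 4]

Answer: M ≅ ℤ/2 ⊕ ℤ/2 ⊕ ℤ/4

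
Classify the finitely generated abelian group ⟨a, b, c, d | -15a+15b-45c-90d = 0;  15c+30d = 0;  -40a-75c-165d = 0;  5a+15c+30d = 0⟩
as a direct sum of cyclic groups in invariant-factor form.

Answer: M ≅ ℤ/5 ⊕ ℤ/15 ⊕ ℤ/15 ⊕ ℤ/15

Derivation:
rank_ℚ(R)=4; free=4−4=0
SNF(R) diag = [5, 15, 15, 15] → torsion [5, 15, 15, 15]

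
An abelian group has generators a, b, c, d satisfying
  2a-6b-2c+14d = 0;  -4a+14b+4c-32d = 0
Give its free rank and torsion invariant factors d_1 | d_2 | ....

rank_ℚ(R)=2; free=4−2=2
SNF(R) diag = [2, 2] → torsion [2, 2]

Answer: M ≅ ℤ^2 ⊕ ℤ/2 ⊕ ℤ/2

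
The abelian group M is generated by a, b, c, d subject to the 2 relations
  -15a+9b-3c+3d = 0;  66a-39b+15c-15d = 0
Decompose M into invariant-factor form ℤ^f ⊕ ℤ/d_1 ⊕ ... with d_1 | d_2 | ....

rank_ℚ(R)=2; free=4−2=2
SNF(R) diag = [3, 3] → torsion [3, 3]

Answer: M ≅ ℤ^2 ⊕ ℤ/3 ⊕ ℤ/3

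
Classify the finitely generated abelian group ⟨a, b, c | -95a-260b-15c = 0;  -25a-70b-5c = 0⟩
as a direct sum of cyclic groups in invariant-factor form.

rank_ℚ(R)=2; free=3−2=1
SNF(R) diag = [5, 10] → torsion [5, 10]

Answer: M ≅ ℤ^1 ⊕ ℤ/5 ⊕ ℤ/10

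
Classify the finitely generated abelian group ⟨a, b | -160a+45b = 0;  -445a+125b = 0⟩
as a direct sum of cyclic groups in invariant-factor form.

rank_ℚ(R)=2; free=2−2=0
SNF(R) diag = [5, 5] → torsion [5, 5]

Answer: M ≅ ℤ/5 ⊕ ℤ/5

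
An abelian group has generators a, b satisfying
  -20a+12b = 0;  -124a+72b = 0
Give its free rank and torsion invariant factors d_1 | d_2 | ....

rank_ℚ(R)=2; free=2−2=0
SNF(R) diag = [4, 12] → torsion [4, 12]

Answer: M ≅ ℤ/4 ⊕ ℤ/12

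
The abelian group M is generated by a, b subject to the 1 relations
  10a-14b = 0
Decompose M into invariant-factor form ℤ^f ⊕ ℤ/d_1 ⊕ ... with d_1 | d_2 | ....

Answer: M ≅ ℤ^1 ⊕ ℤ/2

Derivation:
rank_ℚ(R)=1; free=2−1=1
SNF(R) diag = [2] → torsion [2]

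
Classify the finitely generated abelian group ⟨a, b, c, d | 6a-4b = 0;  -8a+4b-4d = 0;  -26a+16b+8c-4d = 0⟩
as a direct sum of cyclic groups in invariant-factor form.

rank_ℚ(R)=3; free=4−3=1
SNF(R) diag = [2, 4, 8] → torsion [2, 4, 8]

Answer: M ≅ ℤ^1 ⊕ ℤ/2 ⊕ ℤ/4 ⊕ ℤ/8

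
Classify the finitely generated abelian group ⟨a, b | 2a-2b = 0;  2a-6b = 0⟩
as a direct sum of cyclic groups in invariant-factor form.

Answer: M ≅ ℤ/2 ⊕ ℤ/4

Derivation:
rank_ℚ(R)=2; free=2−2=0
SNF(R) diag = [2, 4] → torsion [2, 4]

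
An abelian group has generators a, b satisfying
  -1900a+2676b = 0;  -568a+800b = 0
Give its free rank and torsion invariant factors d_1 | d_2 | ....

rank_ℚ(R)=2; free=2−2=0
SNF(R) diag = [4, 8] → torsion [4, 8]

Answer: M ≅ ℤ/4 ⊕ ℤ/8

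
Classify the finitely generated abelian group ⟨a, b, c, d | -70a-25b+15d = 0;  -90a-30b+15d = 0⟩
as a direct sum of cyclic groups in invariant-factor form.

rank_ℚ(R)=2; free=4−2=2
SNF(R) diag = [5, 15] → torsion [5, 15]

Answer: M ≅ ℤ^2 ⊕ ℤ/5 ⊕ ℤ/15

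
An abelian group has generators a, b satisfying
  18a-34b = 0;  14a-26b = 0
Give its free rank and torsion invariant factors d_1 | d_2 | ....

rank_ℚ(R)=2; free=2−2=0
SNF(R) diag = [2, 4] → torsion [2, 4]

Answer: M ≅ ℤ/2 ⊕ ℤ/4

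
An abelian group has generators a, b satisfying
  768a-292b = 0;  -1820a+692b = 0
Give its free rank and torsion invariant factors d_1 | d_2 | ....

rank_ℚ(R)=2; free=2−2=0
SNF(R) diag = [4, 4] → torsion [4, 4]

Answer: M ≅ ℤ/4 ⊕ ℤ/4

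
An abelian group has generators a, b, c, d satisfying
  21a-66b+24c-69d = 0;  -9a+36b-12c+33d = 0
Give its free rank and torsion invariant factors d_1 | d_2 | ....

rank_ℚ(R)=2; free=4−2=2
SNF(R) diag = [3, 6] → torsion [3, 6]

Answer: M ≅ ℤ^2 ⊕ ℤ/3 ⊕ ℤ/6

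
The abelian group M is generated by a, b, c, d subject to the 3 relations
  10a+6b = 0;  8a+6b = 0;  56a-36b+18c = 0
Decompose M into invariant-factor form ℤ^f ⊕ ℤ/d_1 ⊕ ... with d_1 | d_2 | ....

Answer: M ≅ ℤ^1 ⊕ ℤ/2 ⊕ ℤ/6 ⊕ ℤ/18

Derivation:
rank_ℚ(R)=3; free=4−3=1
SNF(R) diag = [2, 6, 18] → torsion [2, 6, 18]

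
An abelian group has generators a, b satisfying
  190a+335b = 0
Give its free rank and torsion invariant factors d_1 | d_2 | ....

rank_ℚ(R)=1; free=2−1=1
SNF(R) diag = [5] → torsion [5]

Answer: M ≅ ℤ^1 ⊕ ℤ/5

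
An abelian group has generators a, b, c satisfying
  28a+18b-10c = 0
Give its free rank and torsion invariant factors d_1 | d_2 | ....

rank_ℚ(R)=1; free=3−1=2
SNF(R) diag = [2] → torsion [2]

Answer: M ≅ ℤ^2 ⊕ ℤ/2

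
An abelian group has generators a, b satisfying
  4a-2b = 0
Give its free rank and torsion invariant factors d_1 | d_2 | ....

rank_ℚ(R)=1; free=2−1=1
SNF(R) diag = [2] → torsion [2]

Answer: M ≅ ℤ^1 ⊕ ℤ/2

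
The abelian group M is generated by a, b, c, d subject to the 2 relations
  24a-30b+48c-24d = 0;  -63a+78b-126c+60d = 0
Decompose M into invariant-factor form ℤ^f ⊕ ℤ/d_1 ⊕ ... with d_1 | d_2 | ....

rank_ℚ(R)=2; free=4−2=2
SNF(R) diag = [3, 6] → torsion [3, 6]

Answer: M ≅ ℤ^2 ⊕ ℤ/3 ⊕ ℤ/6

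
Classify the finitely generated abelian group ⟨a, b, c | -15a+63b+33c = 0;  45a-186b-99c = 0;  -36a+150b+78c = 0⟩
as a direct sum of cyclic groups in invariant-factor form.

rank_ℚ(R)=3; free=3−3=0
SNF(R) diag = [3, 3, 6] → torsion [3, 3, 6]

Answer: M ≅ ℤ/3 ⊕ ℤ/3 ⊕ ℤ/6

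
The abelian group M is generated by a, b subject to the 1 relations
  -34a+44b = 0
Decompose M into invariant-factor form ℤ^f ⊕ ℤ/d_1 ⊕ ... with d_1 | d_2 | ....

rank_ℚ(R)=1; free=2−1=1
SNF(R) diag = [2] → torsion [2]

Answer: M ≅ ℤ^1 ⊕ ℤ/2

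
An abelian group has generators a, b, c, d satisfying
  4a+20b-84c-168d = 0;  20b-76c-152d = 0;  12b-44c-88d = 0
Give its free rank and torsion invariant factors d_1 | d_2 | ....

Answer: M ≅ ℤ^1 ⊕ ℤ/4 ⊕ ℤ/4 ⊕ ℤ/8

Derivation:
rank_ℚ(R)=3; free=4−3=1
SNF(R) diag = [4, 4, 8] → torsion [4, 4, 8]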